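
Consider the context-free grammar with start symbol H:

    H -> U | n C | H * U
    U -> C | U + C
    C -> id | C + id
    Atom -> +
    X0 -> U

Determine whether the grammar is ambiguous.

Witness: id + id

Derivation 1: H ⇒ U ⇒ C ⇒ C + id ⇒ id + id
Derivation 2: H ⇒ U ⇒ U + C ⇒ C + C ⇒ id + C ⇒ id + id

Two distinct leftmost derivations for the same string.

Ambiguous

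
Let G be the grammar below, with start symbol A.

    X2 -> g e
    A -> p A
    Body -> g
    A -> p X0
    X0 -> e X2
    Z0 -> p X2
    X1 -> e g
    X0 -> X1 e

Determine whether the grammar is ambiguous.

Witness: p e g e

Derivation 1: A ⇒ p X0 ⇒ p e X2 ⇒ p e g e
Derivation 2: A ⇒ p X0 ⇒ p X1 e ⇒ p e g e

Two distinct leftmost derivations for the same string.

Ambiguous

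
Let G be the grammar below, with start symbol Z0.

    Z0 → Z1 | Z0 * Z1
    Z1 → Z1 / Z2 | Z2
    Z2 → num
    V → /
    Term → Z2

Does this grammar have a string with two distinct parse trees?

(V, Term are unreachable from Z0, so their rules don't affect L(Z0).) Z0 → Z0 * Z1 | Z1  ;  Z1 → Z1 / Z2 | Z2  — a left-associative chain with Z2 at the bottom. Each string factors uniquely by precedence.

Unambiguous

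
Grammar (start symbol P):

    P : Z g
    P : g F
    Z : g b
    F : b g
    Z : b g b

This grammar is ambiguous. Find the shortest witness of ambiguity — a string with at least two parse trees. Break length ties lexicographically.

g b g

length 3: g b g has 2 parse trees

Two derivations of g b g:
  P ⇒ Z g ⇒ g b g
  P ⇒ g F ⇒ g b g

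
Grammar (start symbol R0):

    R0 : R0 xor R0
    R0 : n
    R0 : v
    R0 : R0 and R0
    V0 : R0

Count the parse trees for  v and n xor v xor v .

Parse trees for v and n xor v xor v:
  [R0 [R0 [R0 v] and [R0 n]] xor [R0 [R0 v] xor [R0 v]]]
  [R0 [R0 [R0 [R0 v] and [R0 n]] xor [R0 v]] xor [R0 v]]
  [R0 [R0 [R0 v] and [R0 [R0 n] xor [R0 v]]] xor [R0 v]]
  [R0 [R0 v] and [R0 [R0 n] xor [R0 [R0 v] xor [R0 v]]]]
  [R0 [R0 v] and [R0 [R0 [R0 n] xor [R0 v]] xor [R0 v]]]

5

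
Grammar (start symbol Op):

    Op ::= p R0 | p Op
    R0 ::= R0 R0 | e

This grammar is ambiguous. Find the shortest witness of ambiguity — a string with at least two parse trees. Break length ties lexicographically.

p e e e

length 2: no string has ≥2 trees
length 3: no string has ≥2 trees
length 4: p e e e has 2 parse trees

Two derivations of p e e e:
  Op ⇒ p R0 ⇒ p R0 R0 ⇒ p R0 R0 R0 ⇒ p e R0 R0 ⇒ p e e R0 ⇒ p e e e
  Op ⇒ p R0 ⇒ p R0 R0 ⇒ p e R0 ⇒ p e R0 R0 ⇒ p e e R0 ⇒ p e e e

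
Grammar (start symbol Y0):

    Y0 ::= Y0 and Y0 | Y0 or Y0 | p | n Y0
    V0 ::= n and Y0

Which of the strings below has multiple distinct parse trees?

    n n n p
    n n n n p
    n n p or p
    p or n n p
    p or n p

n n n p: 1 tree
n n n n p: 1 tree
n n p or p: 3 trees
p or n n p: 1 tree
p or n p: 1 tree

n n p or p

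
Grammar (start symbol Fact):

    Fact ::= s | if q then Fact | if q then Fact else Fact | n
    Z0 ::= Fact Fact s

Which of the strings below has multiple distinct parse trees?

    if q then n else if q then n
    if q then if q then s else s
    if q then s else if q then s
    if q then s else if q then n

if q then n else if q then n: 1 tree
if q then if q then s else s: 2 trees
if q then s else if q then s: 1 tree
if q then s else if q then n: 1 tree

if q then if q then s else s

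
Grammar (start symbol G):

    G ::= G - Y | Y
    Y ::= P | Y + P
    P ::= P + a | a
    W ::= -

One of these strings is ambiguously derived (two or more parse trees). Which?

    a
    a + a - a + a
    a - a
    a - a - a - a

a + a - a + a

a: 1 tree
a + a - a + a: 4 trees
a - a: 1 tree
a - a - a - a: 1 tree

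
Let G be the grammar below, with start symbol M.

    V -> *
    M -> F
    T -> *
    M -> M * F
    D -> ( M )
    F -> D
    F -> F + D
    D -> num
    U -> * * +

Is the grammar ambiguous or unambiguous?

Unambiguous

(V, T, U are unreachable from M, so their rules don't affect L(M).) This is a standard precedence ladder (M over F over D), with each level left-recursive on its own operator ('*' at M, '+' at F). That structure is LR(1), hence unambiguous.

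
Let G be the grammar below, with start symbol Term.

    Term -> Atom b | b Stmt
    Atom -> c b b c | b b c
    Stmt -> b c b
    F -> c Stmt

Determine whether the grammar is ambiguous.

Witness: b b c b

Derivation 1: Term ⇒ Atom b ⇒ b b c b
Derivation 2: Term ⇒ b Stmt ⇒ b b c b

Two distinct leftmost derivations for the same string.

Ambiguous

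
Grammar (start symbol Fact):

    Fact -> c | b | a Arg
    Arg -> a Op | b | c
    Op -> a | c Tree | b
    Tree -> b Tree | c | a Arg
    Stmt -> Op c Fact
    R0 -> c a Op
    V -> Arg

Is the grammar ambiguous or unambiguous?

Only Fact, Arg, Op, Tree are reachable from Fact; ignoring the rest: Restricted to the reachable nonterminals, every rule has the form A → t or A → t B, and no two rules for the same A share a first terminal. The grammar encodes a DFA — one run per string.

Unambiguous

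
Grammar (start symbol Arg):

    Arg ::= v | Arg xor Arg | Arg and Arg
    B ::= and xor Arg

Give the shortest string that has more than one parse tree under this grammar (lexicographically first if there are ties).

length 1: no string has ≥2 trees
length 3: no string has ≥2 trees
length 5: v and v and v has 2 parse trees

Two derivations of v and v and v:
  Arg ⇒ Arg and Arg ⇒ v and Arg ⇒ v and Arg and Arg ⇒ v and v and Arg ⇒ v and v and v
  Arg ⇒ Arg and Arg ⇒ Arg and Arg and Arg ⇒ v and Arg and Arg ⇒ v and v and Arg ⇒ v and v and v

v and v and v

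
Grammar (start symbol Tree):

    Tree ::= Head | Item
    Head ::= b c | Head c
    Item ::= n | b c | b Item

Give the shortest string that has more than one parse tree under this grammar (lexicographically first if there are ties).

length 1: no string has ≥2 trees
length 2: b c has 2 parse trees

Two derivations of b c:
  Tree ⇒ Head ⇒ b c
  Tree ⇒ Item ⇒ b c

b c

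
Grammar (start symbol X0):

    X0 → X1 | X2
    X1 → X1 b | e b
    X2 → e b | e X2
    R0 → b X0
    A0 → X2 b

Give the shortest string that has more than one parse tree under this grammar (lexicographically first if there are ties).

e b

length 2: e b has 2 parse trees

Two derivations of e b:
  X0 ⇒ X1 ⇒ e b
  X0 ⇒ X2 ⇒ e b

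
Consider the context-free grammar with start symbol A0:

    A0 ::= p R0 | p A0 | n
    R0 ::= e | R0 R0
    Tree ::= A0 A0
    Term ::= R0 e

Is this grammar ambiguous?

Ambiguous

Witness: p e e e

Derivation 1: A0 ⇒ p R0 ⇒ p R0 R0 ⇒ p e R0 ⇒ p e R0 R0 ⇒ p e e R0 ⇒ p e e e
Derivation 2: A0 ⇒ p R0 ⇒ p R0 R0 ⇒ p R0 R0 R0 ⇒ p e R0 R0 ⇒ p e e R0 ⇒ p e e e

Two distinct leftmost derivations for the same string.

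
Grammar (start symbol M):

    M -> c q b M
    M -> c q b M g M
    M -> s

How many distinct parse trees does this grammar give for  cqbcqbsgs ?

Parse trees for cqbcqbsgs:
  [M c q b [M c q b [M s] g [M s]]]
  [M c q b [M c q b [M s]] g [M s]]

2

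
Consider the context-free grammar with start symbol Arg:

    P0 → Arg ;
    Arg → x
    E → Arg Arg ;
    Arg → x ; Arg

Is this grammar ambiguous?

Only Arg is reachable from Arg; ignoring the rest: Right-recursive list with a separator: after each atom, whether the separator follows determines the rule. One parse per string.

Unambiguous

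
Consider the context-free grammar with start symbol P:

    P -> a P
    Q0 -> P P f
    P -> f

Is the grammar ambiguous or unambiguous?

(Q0 is unreachable from P, so its rules don't affect L(P).) Each reachable nonterminal has at most one production per leading terminal, and all productions are right-linear; the derivation is determined token-by-token.

Unambiguous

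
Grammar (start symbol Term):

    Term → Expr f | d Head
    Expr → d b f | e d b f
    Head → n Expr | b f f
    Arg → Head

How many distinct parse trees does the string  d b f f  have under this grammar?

Parse trees for d b f f:
  [Term [Expr d b f] f]
  [Term d [Head b f f]]

2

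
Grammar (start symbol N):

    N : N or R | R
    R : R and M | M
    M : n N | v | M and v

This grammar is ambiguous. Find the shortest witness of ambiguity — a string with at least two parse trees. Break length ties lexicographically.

length 1: no string has ≥2 trees
length 2: no string has ≥2 trees
length 3: v and v has 2 parse trees

Two derivations of v and v:
  N ⇒ R ⇒ R and M ⇒ M and M ⇒ v and M ⇒ v and v
  N ⇒ R ⇒ M ⇒ M and v ⇒ v and v

v and v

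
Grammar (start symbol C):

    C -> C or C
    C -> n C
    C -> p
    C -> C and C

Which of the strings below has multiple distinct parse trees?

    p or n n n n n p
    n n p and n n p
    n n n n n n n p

n n p and n n p

p or n n n n n p: 1 tree
n n p and n n p: 3 trees
n n n n n n n p: 1 tree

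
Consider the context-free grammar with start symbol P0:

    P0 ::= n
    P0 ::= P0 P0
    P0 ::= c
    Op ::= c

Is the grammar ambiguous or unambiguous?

Witness: c c c

Derivation 1: P0 ⇒ P0 P0 ⇒ P0 P0 P0 ⇒ c P0 P0 ⇒ c c P0 ⇒ c c c
Derivation 2: P0 ⇒ P0 P0 ⇒ c P0 ⇒ c P0 P0 ⇒ c c P0 ⇒ c c c

Two distinct leftmost derivations for the same string.

Ambiguous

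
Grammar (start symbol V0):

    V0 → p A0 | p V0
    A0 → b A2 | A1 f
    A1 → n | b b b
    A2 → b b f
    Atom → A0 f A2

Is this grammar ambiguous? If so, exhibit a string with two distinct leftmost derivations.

Witness: p b b b f

Derivation 1: V0 ⇒ p A0 ⇒ p b A2 ⇒ p b b b f
Derivation 2: V0 ⇒ p A0 ⇒ p A1 f ⇒ p b b b f

Two distinct leftmost derivations for the same string.

Ambiguous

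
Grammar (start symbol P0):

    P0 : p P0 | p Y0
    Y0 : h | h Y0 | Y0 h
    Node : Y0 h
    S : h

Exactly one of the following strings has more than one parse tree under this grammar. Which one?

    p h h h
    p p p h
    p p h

p h h h: 4 trees
p p p h: 1 tree
p p h: 1 tree

p h h h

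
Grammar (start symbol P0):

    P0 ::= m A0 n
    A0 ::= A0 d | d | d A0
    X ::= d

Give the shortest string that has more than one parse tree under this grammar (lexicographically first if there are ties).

m d d n

length 3: no string has ≥2 trees
length 4: m d d n has 2 parse trees

Two derivations of m d d n:
  P0 ⇒ m A0 n ⇒ m A0 d n ⇒ m d d n
  P0 ⇒ m A0 n ⇒ m d A0 n ⇒ m d d n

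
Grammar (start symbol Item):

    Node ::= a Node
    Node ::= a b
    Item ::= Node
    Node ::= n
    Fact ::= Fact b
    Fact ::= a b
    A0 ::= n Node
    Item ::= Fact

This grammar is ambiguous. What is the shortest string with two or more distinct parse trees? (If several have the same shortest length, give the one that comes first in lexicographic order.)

length 1: no string has ≥2 trees
length 2: a b has 2 parse trees

Two derivations of a b:
  Item ⇒ Node ⇒ a b
  Item ⇒ Fact ⇒ a b

a b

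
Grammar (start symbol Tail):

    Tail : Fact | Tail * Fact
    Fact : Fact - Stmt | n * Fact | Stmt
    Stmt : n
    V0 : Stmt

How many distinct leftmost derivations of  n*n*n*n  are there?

Parse trees for n*n*n*n:
  [Tail [Fact n * [Fact n * [Fact n * [Fact [Stmt n]]]]]]
  [Tail [Tail [Fact [Stmt n]]] * [Fact n * [Fact n * [Fact [Stmt n]]]]]
  [Tail [Tail [Fact n * [Fact [Stmt n]]]] * [Fact n * [Fact [Stmt n]]]]
  [Tail [Tail [Tail [Fact [Stmt n]]] * [Fact [Stmt n]]] * [Fact n * [Fact [Stmt n]]]]
  [Tail [Tail [Fact n * [Fact n * [Fact [Stmt n]]]]] * [Fact [Stmt n]]]
  [Tail [Tail [Tail [Fact [Stmt n]]] * [Fact n * [Fact [Stmt n]]]] * [Fact [Stmt n]]]
  [Tail [Tail [Tail [Fact n * [Fact [Stmt n]]]] * [Fact [Stmt n]]] * [Fact [Stmt n]]]
  [Tail [Tail [Tail [Tail [Fact [Stmt n]]] * [Fact [Stmt n]]] * [Fact [Stmt n]]] * [Fact [Stmt n]]]

8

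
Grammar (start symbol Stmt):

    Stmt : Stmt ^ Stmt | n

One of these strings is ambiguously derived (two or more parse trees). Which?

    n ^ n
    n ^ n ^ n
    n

n ^ n: 1 tree
n ^ n ^ n: 2 trees
n: 1 tree

n ^ n ^ n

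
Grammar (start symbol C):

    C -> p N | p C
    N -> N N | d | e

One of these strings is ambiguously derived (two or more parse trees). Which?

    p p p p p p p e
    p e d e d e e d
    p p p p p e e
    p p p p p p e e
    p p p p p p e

p p p p p p p e: 1 tree
p e d e d e e d: 132 trees
p p p p p e e: 1 tree
p p p p p p e e: 1 tree
p p p p p p e: 1 tree

p e d e d e e d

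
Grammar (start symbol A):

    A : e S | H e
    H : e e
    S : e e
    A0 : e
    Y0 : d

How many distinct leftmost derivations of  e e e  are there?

Parse trees for e e e:
  [A e [S e e]]
  [A [H e e] e]

2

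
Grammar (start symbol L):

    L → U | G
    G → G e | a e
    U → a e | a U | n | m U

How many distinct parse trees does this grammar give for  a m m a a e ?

1

Parse trees for a m m a a e:
  [L [U a [U m [U m [U a [U a e]]]]]]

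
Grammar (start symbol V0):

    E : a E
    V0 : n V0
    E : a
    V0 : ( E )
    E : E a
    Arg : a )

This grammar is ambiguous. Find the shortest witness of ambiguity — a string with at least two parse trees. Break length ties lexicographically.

( a a )

length 3: no string has ≥2 trees
length 4: ( a a ) has 2 parse trees

Two derivations of ( a a ):
  V0 ⇒ ( E ) ⇒ ( a E ) ⇒ ( a a )
  V0 ⇒ ( E ) ⇒ ( E a ) ⇒ ( a a )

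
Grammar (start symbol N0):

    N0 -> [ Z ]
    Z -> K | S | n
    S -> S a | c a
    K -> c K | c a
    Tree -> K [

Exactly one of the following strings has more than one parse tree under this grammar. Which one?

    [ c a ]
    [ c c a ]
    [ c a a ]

[ c a ]: 2 trees
[ c c a ]: 1 tree
[ c a a ]: 1 tree

[ c a ]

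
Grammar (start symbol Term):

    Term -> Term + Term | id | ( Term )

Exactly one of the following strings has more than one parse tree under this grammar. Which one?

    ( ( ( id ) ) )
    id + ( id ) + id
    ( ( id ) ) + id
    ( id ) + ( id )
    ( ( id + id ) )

id + ( id ) + id

( ( ( id ) ) ): 1 tree
id + ( id ) + id: 2 trees
( ( id ) ) + id: 1 tree
( id ) + ( id ): 1 tree
( ( id + id ) ): 1 tree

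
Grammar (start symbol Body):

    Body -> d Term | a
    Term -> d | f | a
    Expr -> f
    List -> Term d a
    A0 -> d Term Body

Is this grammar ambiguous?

Unambiguous

(Expr, List, A0 are unreachable from Body, so their rules don't affect L(Body).) Each reachable nonterminal has at most one production per leading terminal, and all productions are right-linear; the derivation is determined token-by-token.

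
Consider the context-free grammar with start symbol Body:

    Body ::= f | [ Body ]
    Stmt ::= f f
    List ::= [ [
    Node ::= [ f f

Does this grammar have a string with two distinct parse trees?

Unambiguous

Only Body is reachable from Body; ignoring the rest: L(Body) is { openⁿ atom closeⁿ : n ≥ 0 }. The bracket depth fixes n, and the derivation is forced at every step.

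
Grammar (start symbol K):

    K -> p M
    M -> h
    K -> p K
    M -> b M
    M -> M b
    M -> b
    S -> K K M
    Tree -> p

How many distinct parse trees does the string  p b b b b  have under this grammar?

8

Parse trees for p b b b b:
  [K p [M b [M b [M b [M b]]]]]
  [K p [M b [M b [M [M b] b]]]]
  [K p [M b [M [M b [M b]] b]]]
  [K p [M b [M [M [M b] b] b]]]
  [K p [M [M b [M b [M b]]] b]]
  [K p [M [M b [M [M b] b]] b]]
  [K p [M [M [M b [M b]] b] b]]
  [K p [M [M [M [M b] b] b] b]]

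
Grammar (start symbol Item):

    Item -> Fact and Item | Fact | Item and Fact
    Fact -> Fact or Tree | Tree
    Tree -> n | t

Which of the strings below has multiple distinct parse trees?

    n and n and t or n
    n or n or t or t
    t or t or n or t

n and n and t or n: 4 trees
n or n or t or t: 1 tree
t or t or n or t: 1 tree

n and n and t or n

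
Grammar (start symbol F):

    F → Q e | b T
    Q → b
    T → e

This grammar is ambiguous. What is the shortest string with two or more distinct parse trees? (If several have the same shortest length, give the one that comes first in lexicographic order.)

b e

length 2: b e has 2 parse trees

Two derivations of b e:
  F ⇒ Q e ⇒ b e
  F ⇒ b T ⇒ b e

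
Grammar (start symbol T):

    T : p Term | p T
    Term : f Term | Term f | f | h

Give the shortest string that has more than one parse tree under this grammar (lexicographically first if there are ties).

length 2: no string has ≥2 trees
length 3: p f f has 2 parse trees

Two derivations of p f f:
  T ⇒ p Term ⇒ p f Term ⇒ p f f
  T ⇒ p Term ⇒ p Term f ⇒ p f f

p f f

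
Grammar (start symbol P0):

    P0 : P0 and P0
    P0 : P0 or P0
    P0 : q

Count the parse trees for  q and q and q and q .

5

Parse trees for q and q and q and q:
  [P0 [P0 q] and [P0 [P0 q] and [P0 [P0 q] and [P0 q]]]]
  [P0 [P0 q] and [P0 [P0 [P0 q] and [P0 q]] and [P0 q]]]
  [P0 [P0 [P0 q] and [P0 q]] and [P0 [P0 q] and [P0 q]]]
  [P0 [P0 [P0 q] and [P0 [P0 q] and [P0 q]]] and [P0 q]]
  [P0 [P0 [P0 [P0 q] and [P0 q]] and [P0 q]] and [P0 q]]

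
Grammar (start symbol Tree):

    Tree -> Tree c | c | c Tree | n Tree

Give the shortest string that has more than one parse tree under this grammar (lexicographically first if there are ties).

c c

length 1: no string has ≥2 trees
length 2: c c has 2 parse trees

Two derivations of c c:
  Tree ⇒ Tree c ⇒ c c
  Tree ⇒ c Tree ⇒ c c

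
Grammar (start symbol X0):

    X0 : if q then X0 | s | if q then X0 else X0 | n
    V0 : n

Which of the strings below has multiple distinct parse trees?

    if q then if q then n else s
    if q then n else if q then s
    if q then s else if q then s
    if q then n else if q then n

if q then if q then n else s

if q then if q then n else s: 2 trees
if q then n else if q then s: 1 tree
if q then s else if q then s: 1 tree
if q then n else if q then n: 1 tree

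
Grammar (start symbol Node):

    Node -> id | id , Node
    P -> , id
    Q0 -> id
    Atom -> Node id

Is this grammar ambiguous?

Unambiguous

(P, Q0, Atom are unreachable from Node, so their rules don't affect L(Node).) Right-recursive list with a separator: after each atom, whether the separator follows determines the rule. One parse per string.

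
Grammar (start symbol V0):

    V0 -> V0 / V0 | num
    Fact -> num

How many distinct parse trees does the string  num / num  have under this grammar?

Parse trees for num / num:
  [V0 [V0 num] / [V0 num]]

1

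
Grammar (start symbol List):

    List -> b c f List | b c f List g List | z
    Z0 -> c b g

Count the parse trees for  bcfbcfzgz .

2

Parse trees for bcfbcfzgz:
  [List b c f [List b c f [List z] g [List z]]]
  [List b c f [List b c f [List z]] g [List z]]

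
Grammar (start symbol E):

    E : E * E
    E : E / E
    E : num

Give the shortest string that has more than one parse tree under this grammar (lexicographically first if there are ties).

num * num * num

length 1: no string has ≥2 trees
length 3: no string has ≥2 trees
length 5: num * num * num has 2 parse trees

Two derivations of num * num * num:
  E ⇒ E * E ⇒ E * E * E ⇒ num * E * E ⇒ num * num * E ⇒ num * num * num
  E ⇒ E * E ⇒ num * E ⇒ num * E * E ⇒ num * num * E ⇒ num * num * num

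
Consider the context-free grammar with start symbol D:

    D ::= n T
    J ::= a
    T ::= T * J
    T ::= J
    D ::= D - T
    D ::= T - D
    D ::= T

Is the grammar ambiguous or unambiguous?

Witness: a - a

Derivation 1: D ⇒ D - T ⇒ T - T ⇒ J - T ⇒ a - T ⇒ a - J ⇒ a - a
Derivation 2: D ⇒ T - D ⇒ J - D ⇒ a - D ⇒ a - T ⇒ a - J ⇒ a - a

Two distinct leftmost derivations for the same string.

Ambiguous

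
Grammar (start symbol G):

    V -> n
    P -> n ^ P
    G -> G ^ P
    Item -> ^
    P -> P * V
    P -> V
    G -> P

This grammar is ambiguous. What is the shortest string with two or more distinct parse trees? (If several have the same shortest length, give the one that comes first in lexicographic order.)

n ^ n

length 1: no string has ≥2 trees
length 3: n ^ n has 2 parse trees

Two derivations of n ^ n:
  G ⇒ G ^ P ⇒ P ^ P ⇒ V ^ P ⇒ n ^ P ⇒ n ^ V ⇒ n ^ n
  G ⇒ P ⇒ n ^ P ⇒ n ^ V ⇒ n ^ n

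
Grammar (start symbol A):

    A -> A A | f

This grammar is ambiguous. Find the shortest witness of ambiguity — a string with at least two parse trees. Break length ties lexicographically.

f f f

length 1: no string has ≥2 trees
length 2: no string has ≥2 trees
length 3: f f f has 2 parse trees

Two derivations of f f f:
  A ⇒ A A ⇒ A A A ⇒ f A A ⇒ f f A ⇒ f f f
  A ⇒ A A ⇒ f A ⇒ f A A ⇒ f f A ⇒ f f f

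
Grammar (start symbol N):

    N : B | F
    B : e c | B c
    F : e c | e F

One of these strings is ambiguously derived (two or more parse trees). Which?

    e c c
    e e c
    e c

e c c: 1 tree
e e c: 1 tree
e c: 2 trees

e c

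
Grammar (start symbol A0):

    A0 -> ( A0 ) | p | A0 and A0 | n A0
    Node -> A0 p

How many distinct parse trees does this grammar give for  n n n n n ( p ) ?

1

Parse trees for n n n n n ( p ):
  [A0 n [A0 n [A0 n [A0 n [A0 n [A0 ( [A0 p] )]]]]]]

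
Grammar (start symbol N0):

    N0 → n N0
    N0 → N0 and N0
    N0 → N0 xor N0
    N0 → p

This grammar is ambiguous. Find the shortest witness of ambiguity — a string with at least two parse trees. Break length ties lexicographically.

n p and p

length 1: no string has ≥2 trees
length 2: no string has ≥2 trees
length 3: no string has ≥2 trees
length 4: n p and p has 2 parse trees

Two derivations of n p and p:
  N0 ⇒ n N0 ⇒ n N0 and N0 ⇒ n p and N0 ⇒ n p and p
  N0 ⇒ N0 and N0 ⇒ n N0 and N0 ⇒ n p and N0 ⇒ n p and p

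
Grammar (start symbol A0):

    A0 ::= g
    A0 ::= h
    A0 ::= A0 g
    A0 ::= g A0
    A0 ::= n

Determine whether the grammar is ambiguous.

Ambiguous

Witness: g g

Derivation 1: A0 ⇒ A0 g ⇒ g g
Derivation 2: A0 ⇒ g A0 ⇒ g g

Two distinct leftmost derivations for the same string.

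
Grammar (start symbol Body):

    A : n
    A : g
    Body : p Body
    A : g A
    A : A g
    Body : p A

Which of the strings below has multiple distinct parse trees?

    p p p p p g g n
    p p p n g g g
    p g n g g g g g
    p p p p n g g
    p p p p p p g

p p p p p g g n: 1 tree
p p p n g g g: 1 tree
p g n g g g g g: 6 trees
p p p p n g g: 1 tree
p p p p p p g: 1 tree

p g n g g g g g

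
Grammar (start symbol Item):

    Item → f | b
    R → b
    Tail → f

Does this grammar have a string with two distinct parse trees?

Only Item is reachable from Item; ignoring the rest: The reachable rules are right-linear with at most one rule per (nonterminal, next-terminal) pair. Each input token forces the next rule, so parsing is deterministic.

Unambiguous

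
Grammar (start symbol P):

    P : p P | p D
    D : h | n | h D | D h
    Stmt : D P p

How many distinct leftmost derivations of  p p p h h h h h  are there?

16

Parse trees for p p p h h h h h (showing first 6 of 16):
  [P p [P p [P p [D h [D h [D h [D h [D h]]]]]]]]
  [P p [P p [P p [D h [D h [D h [D [D h] h]]]]]]]
  [P p [P p [P p [D h [D h [D [D h [D h]] h]]]]]]
  [P p [P p [P p [D h [D h [D [D [D h] h] h]]]]]]
  [P p [P p [P p [D h [D [D h [D h [D h]]] h]]]]]
  [P p [P p [P p [D h [D [D h [D [D h] h]] h]]]]]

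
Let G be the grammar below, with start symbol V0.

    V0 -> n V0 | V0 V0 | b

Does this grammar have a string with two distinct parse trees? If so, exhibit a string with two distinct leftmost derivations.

Ambiguous

Witness: b b b

Derivation 1: V0 ⇒ V0 V0 ⇒ V0 V0 V0 ⇒ b V0 V0 ⇒ b b V0 ⇒ b b b
Derivation 2: V0 ⇒ V0 V0 ⇒ b V0 ⇒ b V0 V0 ⇒ b b V0 ⇒ b b b

Two distinct leftmost derivations for the same string.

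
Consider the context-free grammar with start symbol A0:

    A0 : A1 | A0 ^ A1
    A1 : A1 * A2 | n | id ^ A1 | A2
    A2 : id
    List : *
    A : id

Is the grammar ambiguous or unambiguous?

Witness: id ^ id

Derivation 1: A0 ⇒ A1 ⇒ id ^ A1 ⇒ id ^ A2 ⇒ id ^ id
Derivation 2: A0 ⇒ A0 ^ A1 ⇒ A1 ^ A1 ⇒ A2 ^ A1 ⇒ id ^ A1 ⇒ id ^ A2 ⇒ id ^ id

Two distinct leftmost derivations for the same string.

Ambiguous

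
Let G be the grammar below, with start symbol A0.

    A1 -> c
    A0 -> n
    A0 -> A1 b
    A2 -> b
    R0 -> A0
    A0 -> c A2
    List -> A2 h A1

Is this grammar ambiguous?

Witness: c b

Derivation 1: A0 ⇒ A1 b ⇒ c b
Derivation 2: A0 ⇒ c A2 ⇒ c b

Two distinct leftmost derivations for the same string.

Ambiguous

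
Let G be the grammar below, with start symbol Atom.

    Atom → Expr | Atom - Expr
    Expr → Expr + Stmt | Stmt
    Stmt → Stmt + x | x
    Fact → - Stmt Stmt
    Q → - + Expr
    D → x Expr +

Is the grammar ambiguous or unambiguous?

Witness: x + x

Derivation 1: Atom ⇒ Expr ⇒ Expr + Stmt ⇒ Stmt + Stmt ⇒ x + Stmt ⇒ x + x
Derivation 2: Atom ⇒ Expr ⇒ Stmt ⇒ Stmt + x ⇒ x + x

Two distinct leftmost derivations for the same string.

Ambiguous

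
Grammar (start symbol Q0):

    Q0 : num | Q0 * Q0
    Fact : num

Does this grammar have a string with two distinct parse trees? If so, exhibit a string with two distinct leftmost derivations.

Ambiguous

Witness: num * num * num

Derivation 1: Q0 ⇒ Q0 * Q0 ⇒ num * Q0 ⇒ num * Q0 * Q0 ⇒ num * num * Q0 ⇒ num * num * num
Derivation 2: Q0 ⇒ Q0 * Q0 ⇒ Q0 * Q0 * Q0 ⇒ num * Q0 * Q0 ⇒ num * num * Q0 ⇒ num * num * num

Two distinct leftmost derivations for the same string.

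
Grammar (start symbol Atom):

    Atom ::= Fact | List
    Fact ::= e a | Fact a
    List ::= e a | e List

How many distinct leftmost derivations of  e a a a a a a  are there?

1

Parse trees for e a a a a a a:
  [Atom [Fact [Fact [Fact [Fact [Fact [Fact e a] a] a] a] a] a]]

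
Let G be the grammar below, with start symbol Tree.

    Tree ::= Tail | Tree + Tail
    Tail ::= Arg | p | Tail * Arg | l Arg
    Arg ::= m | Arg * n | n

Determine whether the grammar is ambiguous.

Ambiguous

Witness: m * n

Derivation 1: Tree ⇒ Tail ⇒ Arg ⇒ Arg * n ⇒ m * n
Derivation 2: Tree ⇒ Tail ⇒ Tail * Arg ⇒ Arg * Arg ⇒ m * Arg ⇒ m * n

Two distinct leftmost derivations for the same string.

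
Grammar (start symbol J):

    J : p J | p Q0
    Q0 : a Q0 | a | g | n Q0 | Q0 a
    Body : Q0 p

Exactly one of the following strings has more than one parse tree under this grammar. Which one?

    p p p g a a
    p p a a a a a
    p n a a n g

p p p g a a: 1 tree
p p a a a a a: 16 trees
p n a a n g: 1 tree

p p a a a a a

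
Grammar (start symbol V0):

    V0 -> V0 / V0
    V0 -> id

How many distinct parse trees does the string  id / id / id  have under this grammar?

Parse trees for id / id / id:
  [V0 [V0 id] / [V0 [V0 id] / [V0 id]]]
  [V0 [V0 [V0 id] / [V0 id]] / [V0 id]]

2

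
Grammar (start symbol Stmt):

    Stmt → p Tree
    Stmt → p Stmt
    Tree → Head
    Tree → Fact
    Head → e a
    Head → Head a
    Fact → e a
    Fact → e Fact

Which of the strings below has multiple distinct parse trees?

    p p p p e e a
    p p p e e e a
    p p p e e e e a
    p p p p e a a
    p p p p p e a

p p p p e e a: 1 tree
p p p e e e a: 1 tree
p p p e e e e a: 1 tree
p p p p e a a: 1 tree
p p p p p e a: 2 trees

p p p p p e a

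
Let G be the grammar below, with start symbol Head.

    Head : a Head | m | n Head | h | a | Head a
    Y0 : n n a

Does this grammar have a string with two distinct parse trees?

Witness: a a

Derivation 1: Head ⇒ a Head ⇒ a a
Derivation 2: Head ⇒ Head a ⇒ a a

Two distinct leftmost derivations for the same string.

Ambiguous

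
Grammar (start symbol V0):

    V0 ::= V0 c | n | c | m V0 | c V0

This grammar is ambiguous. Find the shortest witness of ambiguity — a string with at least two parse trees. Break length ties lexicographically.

c c

length 1: no string has ≥2 trees
length 2: c c has 2 parse trees

Two derivations of c c:
  V0 ⇒ V0 c ⇒ c c
  V0 ⇒ c V0 ⇒ c c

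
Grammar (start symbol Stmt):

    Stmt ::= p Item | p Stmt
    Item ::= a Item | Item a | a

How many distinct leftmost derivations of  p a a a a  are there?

8

Parse trees for p a a a a:
  [Stmt p [Item a [Item a [Item a [Item a]]]]]
  [Stmt p [Item a [Item a [Item [Item a] a]]]]
  [Stmt p [Item a [Item [Item a [Item a]] a]]]
  [Stmt p [Item a [Item [Item [Item a] a] a]]]
  [Stmt p [Item [Item a [Item a [Item a]]] a]]
  [Stmt p [Item [Item a [Item [Item a] a]] a]]
  [Stmt p [Item [Item [Item a [Item a]] a] a]]
  [Stmt p [Item [Item [Item [Item a] a] a] a]]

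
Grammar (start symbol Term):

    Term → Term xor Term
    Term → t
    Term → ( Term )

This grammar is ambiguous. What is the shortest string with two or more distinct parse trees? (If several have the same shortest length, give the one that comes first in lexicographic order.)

length 1: no string has ≥2 trees
length 3: no string has ≥2 trees
length 5: t xor t xor t has 2 parse trees

Two derivations of t xor t xor t:
  Term ⇒ Term xor Term ⇒ Term xor Term xor Term ⇒ t xor Term xor Term ⇒ t xor t xor Term ⇒ t xor t xor t
  Term ⇒ Term xor Term ⇒ t xor Term ⇒ t xor Term xor Term ⇒ t xor t xor Term ⇒ t xor t xor t

t xor t xor t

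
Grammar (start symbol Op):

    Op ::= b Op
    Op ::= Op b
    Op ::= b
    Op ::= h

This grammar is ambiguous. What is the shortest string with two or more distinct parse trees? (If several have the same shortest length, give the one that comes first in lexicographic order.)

b b

length 1: no string has ≥2 trees
length 2: b b has 2 parse trees

Two derivations of b b:
  Op ⇒ b Op ⇒ b b
  Op ⇒ Op b ⇒ b b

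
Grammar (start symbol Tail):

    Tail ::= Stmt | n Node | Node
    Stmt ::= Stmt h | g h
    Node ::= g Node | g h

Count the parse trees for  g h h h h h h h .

Parse trees for g h h h h h h h:
  [Tail [Stmt [Stmt [Stmt [Stmt [Stmt [Stmt [Stmt g h] h] h] h] h] h] h]]

1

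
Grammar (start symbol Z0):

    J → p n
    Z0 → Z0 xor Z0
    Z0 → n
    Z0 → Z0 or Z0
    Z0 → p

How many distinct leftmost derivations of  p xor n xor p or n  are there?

5

Parse trees for p xor n xor p or n:
  [Z0 [Z0 p] xor [Z0 [Z0 n] xor [Z0 [Z0 p] or [Z0 n]]]]
  [Z0 [Z0 p] xor [Z0 [Z0 [Z0 n] xor [Z0 p]] or [Z0 n]]]
  [Z0 [Z0 [Z0 p] xor [Z0 n]] xor [Z0 [Z0 p] or [Z0 n]]]
  [Z0 [Z0 [Z0 p] xor [Z0 [Z0 n] xor [Z0 p]]] or [Z0 n]]
  [Z0 [Z0 [Z0 [Z0 p] xor [Z0 n]] xor [Z0 p]] or [Z0 n]]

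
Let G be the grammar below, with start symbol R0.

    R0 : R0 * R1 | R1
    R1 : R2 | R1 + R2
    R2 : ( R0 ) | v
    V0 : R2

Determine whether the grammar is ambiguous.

Unambiguous

Only R0, R1, R2 are reachable from R0; ignoring the rest: This is a standard precedence ladder (R0 over R1 over R2), with each level left-recursive on its own operator ('*' at R0, '+' at R1). That structure is LR(1), hence unambiguous.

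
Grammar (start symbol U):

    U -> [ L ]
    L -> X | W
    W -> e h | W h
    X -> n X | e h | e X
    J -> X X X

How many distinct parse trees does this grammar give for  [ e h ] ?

2

Parse trees for [ e h ]:
  [U [ [L [X e h]] ]]
  [U [ [L [W e h]] ]]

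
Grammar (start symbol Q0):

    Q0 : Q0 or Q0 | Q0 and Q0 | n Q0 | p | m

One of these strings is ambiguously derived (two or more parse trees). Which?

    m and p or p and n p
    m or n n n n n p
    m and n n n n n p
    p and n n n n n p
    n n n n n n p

m and p or p and n p: 5 trees
m or n n n n n p: 1 tree
m and n n n n n p: 1 tree
p and n n n n n p: 1 tree
n n n n n n p: 1 tree

m and p or p and n p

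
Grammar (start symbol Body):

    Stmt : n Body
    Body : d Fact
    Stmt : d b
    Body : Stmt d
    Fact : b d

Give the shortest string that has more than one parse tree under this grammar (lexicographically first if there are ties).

d b d

length 3: d b d has 2 parse trees

Two derivations of d b d:
  Body ⇒ d Fact ⇒ d b d
  Body ⇒ Stmt d ⇒ d b d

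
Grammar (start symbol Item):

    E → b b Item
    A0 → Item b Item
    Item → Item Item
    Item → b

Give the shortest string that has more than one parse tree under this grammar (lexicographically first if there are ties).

length 1: no string has ≥2 trees
length 2: no string has ≥2 trees
length 3: b b b has 2 parse trees

Two derivations of b b b:
  Item ⇒ Item Item ⇒ Item Item Item ⇒ b Item Item ⇒ b b Item ⇒ b b b
  Item ⇒ Item Item ⇒ b Item ⇒ b Item Item ⇒ b b Item ⇒ b b b

b b b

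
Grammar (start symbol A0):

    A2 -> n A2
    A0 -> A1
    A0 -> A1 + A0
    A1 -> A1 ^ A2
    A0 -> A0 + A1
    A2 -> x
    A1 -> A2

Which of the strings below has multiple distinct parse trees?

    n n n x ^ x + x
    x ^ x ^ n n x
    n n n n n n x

n n n x ^ x + x

n n n x ^ x + x: 2 trees
x ^ x ^ n n x: 1 tree
n n n n n n x: 1 tree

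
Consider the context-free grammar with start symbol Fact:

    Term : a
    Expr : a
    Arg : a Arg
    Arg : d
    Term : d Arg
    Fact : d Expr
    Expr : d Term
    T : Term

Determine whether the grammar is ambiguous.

Unambiguous

(T is unreachable from Fact, so its rules don't affect L(Fact).) Each reachable nonterminal has at most one production per leading terminal, and all productions are right-linear; the derivation is determined token-by-token.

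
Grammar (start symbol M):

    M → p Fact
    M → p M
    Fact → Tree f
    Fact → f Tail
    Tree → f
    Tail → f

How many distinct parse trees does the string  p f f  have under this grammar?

Parse trees for p f f:
  [M p [Fact [Tree f] f]]
  [M p [Fact f [Tail f]]]

2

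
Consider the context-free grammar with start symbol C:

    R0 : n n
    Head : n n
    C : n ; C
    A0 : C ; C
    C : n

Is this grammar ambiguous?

Unambiguous

(Head, R0, A0 are unreachable from C, so their rules don't affect L(C).) Right-recursive list with a separator: after each atom, whether the separator follows determines the rule. One parse per string.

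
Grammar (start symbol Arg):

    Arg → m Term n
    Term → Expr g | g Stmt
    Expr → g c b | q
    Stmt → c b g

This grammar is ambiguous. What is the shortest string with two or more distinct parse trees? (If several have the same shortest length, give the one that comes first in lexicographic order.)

m g c b g n

length 4: no string has ≥2 trees
length 6: m g c b g n has 2 parse trees

Two derivations of m g c b g n:
  Arg ⇒ m Term n ⇒ m Expr g n ⇒ m g c b g n
  Arg ⇒ m Term n ⇒ m g Stmt n ⇒ m g c b g n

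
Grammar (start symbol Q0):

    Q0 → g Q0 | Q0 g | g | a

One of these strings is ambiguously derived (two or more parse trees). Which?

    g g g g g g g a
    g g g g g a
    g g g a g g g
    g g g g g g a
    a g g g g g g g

g g g g g g g a: 1 tree
g g g g g a: 1 tree
g g g a g g g: 20 trees
g g g g g g a: 1 tree
a g g g g g g g: 1 tree

g g g a g g g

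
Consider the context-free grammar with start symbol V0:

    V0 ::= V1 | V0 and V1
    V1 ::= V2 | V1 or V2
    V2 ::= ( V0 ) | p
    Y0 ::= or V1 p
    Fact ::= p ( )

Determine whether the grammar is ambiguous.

Only V0, V1, V2 are reachable from V0; ignoring the rest: V0 → V0 and V1 | V1  ;  V1 → V1 or V2 | V2  — a left-associative chain with V2 at the bottom. Each string factors uniquely by precedence.

Unambiguous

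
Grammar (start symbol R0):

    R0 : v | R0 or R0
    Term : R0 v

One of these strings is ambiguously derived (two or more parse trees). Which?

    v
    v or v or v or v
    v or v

v: 1 tree
v or v or v or v: 5 trees
v or v: 1 tree

v or v or v or v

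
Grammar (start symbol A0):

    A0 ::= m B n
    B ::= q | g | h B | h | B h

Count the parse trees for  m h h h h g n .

1

Parse trees for m h h h h g n:
  [A0 m [B h [B h [B h [B h [B g]]]]] n]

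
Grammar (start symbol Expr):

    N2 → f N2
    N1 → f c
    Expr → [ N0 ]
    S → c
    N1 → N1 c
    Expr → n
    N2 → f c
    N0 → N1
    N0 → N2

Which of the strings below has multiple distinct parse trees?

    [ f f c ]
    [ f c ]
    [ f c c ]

[ f c ]

[ f f c ]: 1 tree
[ f c ]: 2 trees
[ f c c ]: 1 tree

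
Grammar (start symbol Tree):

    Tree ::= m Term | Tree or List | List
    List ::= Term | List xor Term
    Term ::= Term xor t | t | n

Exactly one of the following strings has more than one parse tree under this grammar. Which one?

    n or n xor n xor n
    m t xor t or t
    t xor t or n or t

n or n xor n xor n: 1 tree
m t xor t or t: 1 tree
t xor t or n or t: 2 trees

t xor t or n or t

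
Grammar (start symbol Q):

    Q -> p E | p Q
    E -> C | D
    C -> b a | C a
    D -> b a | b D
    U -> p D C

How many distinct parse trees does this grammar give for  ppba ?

Parse trees for ppba:
  [Q p [Q p [E [C b a]]]]
  [Q p [Q p [E [D b a]]]]

2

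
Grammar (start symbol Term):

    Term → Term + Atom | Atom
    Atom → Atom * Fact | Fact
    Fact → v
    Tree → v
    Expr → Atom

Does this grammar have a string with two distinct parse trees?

Only Term, Atom, Fact are reachable from Term; ignoring the rest: Term → Term + Atom | Atom  ;  Atom → Atom * Fact | Fact  — a left-associative chain with Fact at the bottom. Each string factors uniquely by precedence.

Unambiguous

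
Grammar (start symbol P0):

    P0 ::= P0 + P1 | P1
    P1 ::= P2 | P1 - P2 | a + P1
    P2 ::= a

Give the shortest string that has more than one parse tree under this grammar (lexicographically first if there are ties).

length 1: no string has ≥2 trees
length 3: a + a has 2 parse trees

Two derivations of a + a:
  P0 ⇒ P0 + P1 ⇒ P1 + P1 ⇒ P2 + P1 ⇒ a + P1 ⇒ a + P2 ⇒ a + a
  P0 ⇒ P1 ⇒ a + P1 ⇒ a + P2 ⇒ a + a

a + a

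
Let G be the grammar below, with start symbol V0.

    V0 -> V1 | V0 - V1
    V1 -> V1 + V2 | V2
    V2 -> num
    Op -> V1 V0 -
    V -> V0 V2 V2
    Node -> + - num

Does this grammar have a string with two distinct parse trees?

Unambiguous

(Op, V, Node are unreachable from V0, so their rules don't affect L(V0).) This is a standard precedence ladder (V0 over V1 over V2), with each level left-recursive on its own operator ('-' at V0, '+' at V1). That structure is LR(1), hence unambiguous.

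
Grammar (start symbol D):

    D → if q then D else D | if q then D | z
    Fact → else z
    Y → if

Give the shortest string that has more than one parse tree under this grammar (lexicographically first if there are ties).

length 1: no string has ≥2 trees
length 4: no string has ≥2 trees
length 6: no string has ≥2 trees
length 7: no string has ≥2 trees
length 9: if q then if q then z else z has 2 parse trees

Two derivations of if q then if q then z else z:
  D ⇒ if q then D else D ⇒ if q then if q then D else D ⇒ if q then if q then z else D ⇒ if q then if q then z else z
  D ⇒ if q then D ⇒ if q then if q then D else D ⇒ if q then if q then z else D ⇒ if q then if q then z else z

if q then if q then z else z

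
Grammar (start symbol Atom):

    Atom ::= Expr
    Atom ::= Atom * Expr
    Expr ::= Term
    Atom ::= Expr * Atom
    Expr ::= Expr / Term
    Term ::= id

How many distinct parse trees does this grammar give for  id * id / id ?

2

Parse trees for id * id / id:
  [Atom [Atom [Expr [Term id]]] * [Expr [Expr [Term id]] / [Term id]]]
  [Atom [Expr [Term id]] * [Atom [Expr [Expr [Term id]] / [Term id]]]]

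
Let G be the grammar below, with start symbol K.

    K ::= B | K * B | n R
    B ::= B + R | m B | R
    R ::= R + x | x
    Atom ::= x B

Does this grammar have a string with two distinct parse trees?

Witness: x + x

Derivation 1: K ⇒ B ⇒ B + R ⇒ R + R ⇒ x + R ⇒ x + x
Derivation 2: K ⇒ B ⇒ R ⇒ R + x ⇒ x + x

Two distinct leftmost derivations for the same string.

Ambiguous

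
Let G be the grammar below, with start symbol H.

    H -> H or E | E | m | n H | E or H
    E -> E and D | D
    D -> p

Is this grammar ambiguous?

Ambiguous

Witness: p or p

Derivation 1: H ⇒ H or E ⇒ E or E ⇒ D or E ⇒ p or E ⇒ p or D ⇒ p or p
Derivation 2: H ⇒ E or H ⇒ D or H ⇒ p or H ⇒ p or E ⇒ p or D ⇒ p or p

Two distinct leftmost derivations for the same string.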